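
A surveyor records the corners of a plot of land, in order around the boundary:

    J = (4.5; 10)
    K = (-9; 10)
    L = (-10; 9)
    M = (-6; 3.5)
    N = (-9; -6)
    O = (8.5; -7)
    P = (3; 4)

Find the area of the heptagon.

Apply the shoelace (surveyor's) formula: 2A = Σ (x_i·y_{i+1} − x_{i+1}·y_i), indices taken mod 7.
Σ = (135) + (19) + (19) + (67.5) + (114) + (55) + (12) = 421.5
Area = |Σ|/2 = 210.75.

210.75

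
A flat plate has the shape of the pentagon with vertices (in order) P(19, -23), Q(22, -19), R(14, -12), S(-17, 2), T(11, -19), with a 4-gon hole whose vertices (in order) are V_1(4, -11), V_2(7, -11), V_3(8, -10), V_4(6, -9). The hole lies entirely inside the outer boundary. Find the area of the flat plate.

185.5

Outer boundary:
Apply the surveyor's formula: 2A = Σ (x_i·y_{i+1} − x_{i+1}·y_i), indices taken mod 5.
Σ = (145) + (2) + (-176) + (301) + (108) = 380
Area = |Σ|/2 = 190.
Hole:
Σ = (33) + (18) + (-12) + (-30) = 9
Area = |Σ|/2 = 4.5.
Net area = 190 − 4.5 = 185.5.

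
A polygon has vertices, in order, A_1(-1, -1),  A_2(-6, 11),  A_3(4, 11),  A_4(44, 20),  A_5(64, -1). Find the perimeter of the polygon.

|A_1A_2| = √((-5)² + (12)²) = √169 = 13
|A_2A_3| = √((10)² + (0)²) = √100 = 10
|A_3A_4| = √((40)² + (9)²) = √1681 = 41
|A_4A_5| = √((20)² + (-21)²) = √841 = 29
|A_5A_1| = √((-65)² + (0)²) = √4225 = 65
Perimeter = 13 + 10 + 41 + 29 + 65 = 158.

158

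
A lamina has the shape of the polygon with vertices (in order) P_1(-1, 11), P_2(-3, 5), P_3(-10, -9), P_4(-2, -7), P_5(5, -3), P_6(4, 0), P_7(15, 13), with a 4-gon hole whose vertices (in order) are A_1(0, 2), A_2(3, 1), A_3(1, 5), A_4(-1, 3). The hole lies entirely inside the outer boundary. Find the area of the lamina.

213

Outer boundary:
Apply the shoelace (surveyor's) formula: 2A = Σ (x_i·y_{i+1} − x_{i+1}·y_i), indices taken mod 7.
Cross-terms: 28, 77, 52, 41, 12, 52, 178  ⇒  Σ = 440
Area = |Σ|/2 = 220.
Hole:
Apply the shoelace (surveyor's) formula: 2A = Σ (x_i·y_{i+1} − x_{i+1}·y_i), indices taken mod 4.
Σ = (-6) + (14) + (8) + (-2) = 14
Area = |Σ|/2 = 7.
Net area = 220 − 7 = 213.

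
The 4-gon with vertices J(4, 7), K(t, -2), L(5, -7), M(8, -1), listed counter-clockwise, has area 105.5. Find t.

-7

Write out the shoelace sum; only the two edges meeting at K involve t:
2·Area = [(4·(-2) − t·7) + (t·(-7) − 5·(-2))] + 111
       = -14·t + 113 = 211
⇒ t = -7.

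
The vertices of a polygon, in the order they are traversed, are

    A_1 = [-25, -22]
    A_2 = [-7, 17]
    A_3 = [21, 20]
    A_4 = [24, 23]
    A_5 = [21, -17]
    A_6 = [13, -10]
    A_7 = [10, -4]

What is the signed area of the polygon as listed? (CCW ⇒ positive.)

-1112.5

Apply the surveyor's formula: 2A = Σ (x_i·y_{i+1} − x_{i+1}·y_i), indices taken mod 7.
Σ = (-579) + (-497) + (3) + (-891) + (11) + (48) + (-320) = -2225
Signed area = Σ/2 = -1112.5 (negative ⇒ clockwise traversal).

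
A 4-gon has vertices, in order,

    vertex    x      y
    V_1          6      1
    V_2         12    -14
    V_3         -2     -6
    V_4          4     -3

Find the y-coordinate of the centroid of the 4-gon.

-163/24

Apply the shoelace formula. First the cross-terms c_i = x_i·y_{i+1} − x_{i+1}·y_i:
  -96, -100, 30, 22  ⇒  2A = -144, A = -72.
Then Σ (y_i + y_{i+1})·c_i = 2934, so ȳ = 2934 / (6·(-72)) = -163/24.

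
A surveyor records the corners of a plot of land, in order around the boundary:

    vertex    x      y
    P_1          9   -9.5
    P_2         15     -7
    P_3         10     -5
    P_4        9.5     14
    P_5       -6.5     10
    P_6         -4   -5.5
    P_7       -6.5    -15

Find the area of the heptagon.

Apply the surveyor's formula: 2A = Σ (x_i·y_{i+1} − x_{i+1}·y_i), indices taken mod 7.
P_1→P_2: (9)(-7) − (15)(-9.5) = 79.5
P_2→P_3: (15)(-5) − (10)(-7) = -5
P_3→P_4: (10)(14) − (9.5)(-5) = 187.5
P_4→P_5: (9.5)(10) − (-6.5)(14) = 186
P_5→P_6: (-6.5)(-5.5) − (-4)(10) = 75.75
P_6→P_7: (-4)(-15) − (-6.5)(-5.5) = 24.25
P_7→P_1: (-6.5)(-9.5) − (9)(-15) = 196.75
Σ = 744.75
Area = |Σ|/2 = 372.375.

372.375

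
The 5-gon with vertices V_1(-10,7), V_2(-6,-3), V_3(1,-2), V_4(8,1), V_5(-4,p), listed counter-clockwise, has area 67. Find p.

Write out the shoelace sum; only the two edges meeting at V_5 involve p:
2·Area = [(8·p − (-4)·1) + ((-4)·7 − (-10)·p)] + 104
       = 18·p + 80 = 134
⇒ p = 3.

3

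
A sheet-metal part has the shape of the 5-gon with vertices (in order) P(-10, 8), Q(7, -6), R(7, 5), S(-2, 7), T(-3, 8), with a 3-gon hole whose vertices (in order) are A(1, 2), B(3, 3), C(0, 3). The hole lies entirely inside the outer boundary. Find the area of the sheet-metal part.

Outer boundary:
Apply the surveyor's formula: 2A = Σ (x_i·y_{i+1} − x_{i+1}·y_i), indices taken mod 5.
Σ = (4) + (77) + (59) + (5) + (56) = 201
Area = |Σ|/2 = 100.5.
Hole:
Apply the shoelace (surveyor's) formula: 2A = Σ (x_i·y_{i+1} − x_{i+1}·y_i), indices taken mod 3.
A→B: (1)(3) − (3)(2) = -3
B→C: (3)(3) − (0)(3) = 9
C→A: (0)(2) − (1)(3) = -3
Σ = 3
Area = |Σ|/2 = 1.5.
Net area = 100.5 − 1.5 = 99.

99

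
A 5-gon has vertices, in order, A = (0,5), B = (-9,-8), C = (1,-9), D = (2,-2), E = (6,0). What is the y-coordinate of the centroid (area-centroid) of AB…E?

-283/96

Apply the shoelace (surveyor's) formula. First the cross-terms c_i = x_i·y_{i+1} − x_{i+1}·y_i:
  45, 89, 16, 12, 30  ⇒  2A = 192, A = 96.
Then Σ (y_i + y_{i+1})·c_i = -1698, so ȳ = -1698 / (6·96) = -283/96.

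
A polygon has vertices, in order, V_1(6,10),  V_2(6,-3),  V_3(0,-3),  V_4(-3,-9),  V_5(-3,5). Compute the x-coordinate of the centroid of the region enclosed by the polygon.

35/23

Apply the surveyor's formula. First the cross-terms c_i = x_i·y_{i+1} − x_{i+1}·y_i:
  -78, -18, -9, -42, -60  ⇒  2A = -207, A = -103.5.
Then Σ (x_i + x_{i+1})·c_i = -945, so x̄ = -945 / (6·(-103.5)) = 35/23.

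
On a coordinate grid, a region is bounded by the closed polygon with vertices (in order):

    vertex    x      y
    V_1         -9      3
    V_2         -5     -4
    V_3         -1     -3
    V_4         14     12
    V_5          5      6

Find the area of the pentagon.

Apply Gauss's area formula: 2A = Σ (x_i·y_{i+1} − x_{i+1}·y_i), indices taken mod 5.
V_1→V_2: (-9)(-4) − (-5)(3) = 51
V_2→V_3: (-5)(-3) − (-1)(-4) = 11
V_3→V_4: (-1)(12) − (14)(-3) = 30
V_4→V_5: (14)(6) − (5)(12) = 24
V_5→V_1: (5)(3) − (-9)(6) = 69
Σ = 185
Area = |Σ|/2 = 92.5.

92.5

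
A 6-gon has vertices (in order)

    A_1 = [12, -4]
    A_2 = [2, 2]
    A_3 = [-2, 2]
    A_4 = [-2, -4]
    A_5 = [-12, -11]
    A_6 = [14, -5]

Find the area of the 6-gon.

122

Σ = (32) + (8) + (12) + (-26) + (214) + (4) = 244
Area = |Σ|/2 = 122.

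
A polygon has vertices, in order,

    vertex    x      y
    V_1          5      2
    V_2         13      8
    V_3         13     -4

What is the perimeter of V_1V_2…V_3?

32

|V_1V_2| = √((8)² + (6)²) = √100 = 10
|V_2V_3| = √((0)² + (-12)²) = √144 = 12
|V_3V_1| = √((-8)² + (6)²) = √100 = 10
Perimeter = 10 + 12 + 10 = 32.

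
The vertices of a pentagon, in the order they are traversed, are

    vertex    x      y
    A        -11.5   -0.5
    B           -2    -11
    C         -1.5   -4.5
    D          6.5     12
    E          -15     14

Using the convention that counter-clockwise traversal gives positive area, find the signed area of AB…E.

Apply the shoelace formula: 2A = Σ (x_i·y_{i+1} − x_{i+1}·y_i), indices taken mod 5.
Σ = (125.5) + (-7.5) + (11.25) + (271) + (168.5) = 568.75
Signed area = Σ/2 = 284.375 (positive ⇒ counter-clockwise traversal).

284.375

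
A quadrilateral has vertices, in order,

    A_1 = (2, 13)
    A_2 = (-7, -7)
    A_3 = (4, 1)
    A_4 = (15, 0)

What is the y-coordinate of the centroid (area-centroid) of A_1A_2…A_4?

Apply the shoelace (surveyor's) formula. First the cross-terms c_i = x_i·y_{i+1} − x_{i+1}·y_i:
  77, 21, -15, 195  ⇒  2A = 278, A = 139.
Then Σ (y_i + y_{i+1})·c_i = 2856, so ȳ = 2856 / (6·139) = 476/139.

476/139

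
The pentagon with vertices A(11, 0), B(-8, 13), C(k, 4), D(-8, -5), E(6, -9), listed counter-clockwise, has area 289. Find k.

The doubled signed area Σ (x_i y_{i+1} − x_{i+1} y_i) is linear in k.
With k=0 it equals 344; the coefficient of k is -18 (from the two edges through C).
So -18·k + 344 = 2·289 = 578 ⇒ k = -13.

-13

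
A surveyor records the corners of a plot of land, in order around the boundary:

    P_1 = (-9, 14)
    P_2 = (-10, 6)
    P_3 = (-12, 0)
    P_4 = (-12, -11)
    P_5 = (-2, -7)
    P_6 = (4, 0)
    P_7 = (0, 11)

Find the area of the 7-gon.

Apply the shoelace formula: 2A = Σ (x_i·y_{i+1} − x_{i+1}·y_i), indices taken mod 7.
Cross-terms: 86, 72, 132, 62, 28, 44, 99  ⇒  Σ = 523
Area = |Σ|/2 = 261.5.

261.5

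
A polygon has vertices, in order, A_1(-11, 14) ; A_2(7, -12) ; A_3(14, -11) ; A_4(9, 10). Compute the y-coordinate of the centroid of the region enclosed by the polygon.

Apply the shoelace (surveyor's) formula. First the cross-terms c_i = x_i·y_{i+1} − x_{i+1}·y_i:
  34, 91, 239, 236  ⇒  2A = 600, A = 300.
Then Σ (y_i + y_{i+1})·c_i = 3400, so ȳ = 3400 / (6·300) = 17/9.

17/9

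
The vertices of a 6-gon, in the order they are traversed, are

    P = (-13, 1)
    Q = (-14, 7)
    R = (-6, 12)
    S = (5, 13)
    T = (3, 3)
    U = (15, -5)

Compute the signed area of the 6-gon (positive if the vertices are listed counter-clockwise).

-237.5

Σ = (-77) + (-126) + (-138) + (-24) + (-60) + (-50) = -475
Signed area = Σ/2 = -237.5 (negative ⇒ clockwise traversal).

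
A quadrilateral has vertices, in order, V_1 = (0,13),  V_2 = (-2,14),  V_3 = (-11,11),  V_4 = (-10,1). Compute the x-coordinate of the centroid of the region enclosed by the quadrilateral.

Apply the surveyor's formula. First the cross-terms c_i = x_i·y_{i+1} − x_{i+1}·y_i:
  26, 132, 99, -130  ⇒  2A = 127, A = 63.5.
Then Σ (x_i + x_{i+1})·c_i = -2547, so x̄ = -2547 / (6·63.5) = -849/127.

-849/127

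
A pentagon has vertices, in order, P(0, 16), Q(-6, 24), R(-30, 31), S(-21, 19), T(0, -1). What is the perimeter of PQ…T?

96

|PQ| = √((-6)² + (8)²) = √100 = 10
|QR| = √((-24)² + (7)²) = √625 = 25
|RS| = √((9)² + (-12)²) = √225 = 15
|ST| = √((21)² + (-20)²) = √841 = 29
|TP| = √((0)² + (17)²) = √289 = 17
Perimeter = 10 + 25 + 15 + 29 + 17 = 96.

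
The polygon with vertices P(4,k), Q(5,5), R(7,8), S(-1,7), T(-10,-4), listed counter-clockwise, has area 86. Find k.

0

Write out the shoelace sum; only the two edges meeting at P involve k:
2·Area = [((-10)·k − 4·(-4)) + (4·5 − 5·k)] + 136
       = -15·k + 172 = 172
⇒ k = 0.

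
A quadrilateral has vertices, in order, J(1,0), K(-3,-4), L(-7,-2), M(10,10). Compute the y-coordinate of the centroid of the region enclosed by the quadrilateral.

Apply the shoelace (surveyor's) formula. First the cross-terms c_i = x_i·y_{i+1} − x_{i+1}·y_i:
  -4, -22, -50, -10  ⇒  2A = -86, A = -43.
Then Σ (y_i + y_{i+1})·c_i = -352, so ȳ = -352 / (6·(-43)) = 176/129.

176/129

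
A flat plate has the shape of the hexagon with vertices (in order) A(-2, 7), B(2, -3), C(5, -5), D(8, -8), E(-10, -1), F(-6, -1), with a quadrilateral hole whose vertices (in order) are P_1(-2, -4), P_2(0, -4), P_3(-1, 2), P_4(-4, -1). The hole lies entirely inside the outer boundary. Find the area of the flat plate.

52

Outer boundary:
A→B: (-2)(-3) − (2)(7) = -8
B→C: (2)(-5) − (5)(-3) = 5
C→D: (5)(-8) − (8)(-5) = 0
D→E: (8)(-1) − (-10)(-8) = -88
E→F: (-10)(-1) − (-6)(-1) = 4
F→A: (-6)(7) − (-2)(-1) = -44
Σ = -131
Area = |Σ|/2 = 65.5.
Hole:
Cross-terms: 8, -4, 9, 14  ⇒  Σ = 27
Area = |Σ|/2 = 13.5.
Net area = 65.5 − 13.5 = 52.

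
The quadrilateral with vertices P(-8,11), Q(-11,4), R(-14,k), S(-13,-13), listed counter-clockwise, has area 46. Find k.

The doubled signed area Σ (x_i y_{i+1} − x_{i+1} y_i) is linear in k.
With k=0 it equals 80; the coefficient of k is 2 (from the two edges through R).
So 2·k + 80 = 2·46 = 92 ⇒ k = 6.

6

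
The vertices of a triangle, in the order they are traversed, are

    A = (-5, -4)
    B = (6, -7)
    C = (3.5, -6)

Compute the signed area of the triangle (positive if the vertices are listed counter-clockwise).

1.75

A→B: (-5)(-7) − (6)(-4) = 59
B→C: (6)(-6) − (3.5)(-7) = -11.5
C→A: (3.5)(-4) − (-5)(-6) = -44
Σ = 3.5
Signed area = Σ/2 = 1.75 (positive ⇒ counter-clockwise traversal).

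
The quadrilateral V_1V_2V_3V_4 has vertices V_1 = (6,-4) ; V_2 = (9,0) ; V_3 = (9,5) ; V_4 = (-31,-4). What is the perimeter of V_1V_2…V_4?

88

|V_1V_2| = √((3)² + (4)²) = √25 = 5
|V_2V_3| = √((0)² + (5)²) = √25 = 5
|V_3V_4| = √((-40)² + (-9)²) = √1681 = 41
|V_4V_1| = √((37)² + (0)²) = √1369 = 37
Perimeter = 5 + 5 + 41 + 37 = 88.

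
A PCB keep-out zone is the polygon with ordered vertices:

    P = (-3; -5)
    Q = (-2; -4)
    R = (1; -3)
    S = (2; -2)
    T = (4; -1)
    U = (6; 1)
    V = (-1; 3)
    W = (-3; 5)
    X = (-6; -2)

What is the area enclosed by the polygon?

57.5

Cross-terms: 2, 10, 4, 6, 10, 19, 4, 36, 24  ⇒  Σ = 115
Area = |Σ|/2 = 57.5.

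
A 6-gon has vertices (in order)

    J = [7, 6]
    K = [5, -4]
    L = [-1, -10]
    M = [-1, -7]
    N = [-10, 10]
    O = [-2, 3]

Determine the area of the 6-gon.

119

Cross-terms: -58, -54, -3, -80, -10, -33  ⇒  Σ = -238
Area = |Σ|/2 = 119.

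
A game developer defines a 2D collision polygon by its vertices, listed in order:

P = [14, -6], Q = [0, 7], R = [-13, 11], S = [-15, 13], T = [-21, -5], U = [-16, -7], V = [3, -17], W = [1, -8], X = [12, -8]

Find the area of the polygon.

507

Σ = (98) + (91) + (-4) + (348) + (67) + (293) + (-7) + (88) + (40) = 1014
Area = |Σ|/2 = 507.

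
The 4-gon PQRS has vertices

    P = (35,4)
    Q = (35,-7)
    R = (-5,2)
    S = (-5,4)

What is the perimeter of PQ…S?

|PQ| = √((0)² + (-11)²) = √121 = 11
|QR| = √((-40)² + (9)²) = √1681 = 41
|RS| = √((0)² + (2)²) = √4 = 2
|SP| = √((40)² + (0)²) = √1600 = 40
Perimeter = 11 + 41 + 2 + 40 = 94.

94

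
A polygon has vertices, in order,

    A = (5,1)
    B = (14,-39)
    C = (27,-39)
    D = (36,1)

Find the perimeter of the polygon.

126

|AB| = √((9)² + (-40)²) = √1681 = 41
|BC| = √((13)² + (0)²) = √169 = 13
|CD| = √((9)² + (40)²) = √1681 = 41
|DA| = √((-31)² + (0)²) = √961 = 31
Perimeter = 41 + 13 + 41 + 31 = 126.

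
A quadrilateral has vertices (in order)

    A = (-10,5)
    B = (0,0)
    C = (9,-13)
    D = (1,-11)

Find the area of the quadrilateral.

Apply Gauss's area formula: 2A = Σ (x_i·y_{i+1} − x_{i+1}·y_i), indices taken mod 4.
A→B: (-10)(0) − (0)(5) = 0
B→C: (0)(-13) − (9)(0) = 0
C→D: (9)(-11) − (1)(-13) = -86
D→A: (1)(5) − (-10)(-11) = -105
Σ = -191
Area = |Σ|/2 = 95.5.

95.5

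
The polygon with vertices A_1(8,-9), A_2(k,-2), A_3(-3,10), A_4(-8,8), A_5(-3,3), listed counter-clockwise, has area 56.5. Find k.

The doubled signed area Σ (x_i y_{i+1} − x_{i+1} y_i) is linear in k.
With k=0 it equals 37; the coefficient of k is 19 (from the two edges through A_2).
So 19·k + 37 = 2·56.5 = 113 ⇒ k = 4.

4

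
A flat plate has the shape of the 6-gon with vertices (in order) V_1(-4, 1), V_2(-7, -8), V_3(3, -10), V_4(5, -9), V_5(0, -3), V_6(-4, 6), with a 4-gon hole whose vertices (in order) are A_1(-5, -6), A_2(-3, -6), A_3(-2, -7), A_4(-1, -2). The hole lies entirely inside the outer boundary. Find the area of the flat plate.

67.5

Outer boundary:
Cross-terms: 39, 94, 23, -15, -12, 20  ⇒  Σ = 149
Area = |Σ|/2 = 74.5.
Hole:
Apply Gauss's area formula: 2A = Σ (x_i·y_{i+1} − x_{i+1}·y_i), indices taken mod 4.
A_1→A_2: (-5)(-6) − (-3)(-6) = 12
A_2→A_3: (-3)(-7) − (-2)(-6) = 9
A_3→A_4: (-2)(-2) − (-1)(-7) = -3
A_4→A_1: (-1)(-6) − (-5)(-2) = -4
Σ = 14
Area = |Σ|/2 = 7.
Net area = 74.5 − 7 = 67.5.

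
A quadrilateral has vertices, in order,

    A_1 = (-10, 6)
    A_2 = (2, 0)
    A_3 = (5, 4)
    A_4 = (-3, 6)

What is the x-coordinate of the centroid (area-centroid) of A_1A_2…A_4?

-31/24

Apply the surveyor's formula. First the cross-terms c_i = x_i·y_{i+1} − x_{i+1}·y_i:
  -12, 8, 42, 42  ⇒  2A = 80, A = 40.
Then Σ (x_i + x_{i+1})·c_i = -310, so x̄ = -310 / (6·40) = -31/24.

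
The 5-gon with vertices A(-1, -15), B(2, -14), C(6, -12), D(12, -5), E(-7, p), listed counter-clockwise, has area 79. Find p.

The doubled signed area Σ (x_i y_{i+1} − x_{i+1} y_i) is linear in p.
With p=0 it equals 288; the coefficient of p is 13 (from the two edges through E).
So 13·p + 288 = 2·79 = 158 ⇒ p = -10.

-10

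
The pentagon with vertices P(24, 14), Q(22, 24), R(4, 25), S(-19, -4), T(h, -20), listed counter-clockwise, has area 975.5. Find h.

-5

The doubled signed area Σ (x_i y_{i+1} − x_{i+1} y_i) is linear in h.
With h=0 it equals 2041; the coefficient of h is 18 (from the two edges through T).
So 18·h + 2041 = 2·975.5 = 1951 ⇒ h = -5.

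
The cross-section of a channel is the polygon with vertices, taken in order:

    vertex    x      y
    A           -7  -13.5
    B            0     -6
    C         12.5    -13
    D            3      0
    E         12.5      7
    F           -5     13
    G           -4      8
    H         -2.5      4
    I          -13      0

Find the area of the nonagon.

309

Apply the surveyor's formula: 2A = Σ (x_i·y_{i+1} − x_{i+1}·y_i), indices taken mod 9.
A→B: (-7)(-6) − (0)(-13.5) = 42
B→C: (0)(-13) − (12.5)(-6) = 75
C→D: (12.5)(0) − (3)(-13) = 39
D→E: (3)(7) − (12.5)(0) = 21
E→F: (12.5)(13) − (-5)(7) = 197.5
F→G: (-5)(8) − (-4)(13) = 12
G→H: (-4)(4) − (-2.5)(8) = 4
H→I: (-2.5)(0) − (-13)(4) = 52
I→A: (-13)(-13.5) − (-7)(0) = 175.5
Σ = 618
Area = |Σ|/2 = 309.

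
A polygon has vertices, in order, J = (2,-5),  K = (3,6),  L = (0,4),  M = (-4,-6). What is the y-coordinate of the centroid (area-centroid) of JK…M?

Apply Gauss's area formula. First the cross-terms c_i = x_i·y_{i+1} − x_{i+1}·y_i:
  27, 12, 16, 32  ⇒  2A = 87, A = 43.5.
Then Σ (y_i + y_{i+1})·c_i = -237, so ȳ = -237 / (6·43.5) = -79/87.

-79/87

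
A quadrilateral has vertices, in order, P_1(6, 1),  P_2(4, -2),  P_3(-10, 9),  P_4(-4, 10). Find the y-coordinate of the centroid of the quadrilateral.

14/3

Apply the shoelace (surveyor's) formula. First the cross-terms c_i = x_i·y_{i+1} − x_{i+1}·y_i:
  -16, 16, -64, -64  ⇒  2A = -128, A = -64.
Then Σ (y_i + y_{i+1})·c_i = -1792, so ȳ = -1792 / (6·(-64)) = 14/3.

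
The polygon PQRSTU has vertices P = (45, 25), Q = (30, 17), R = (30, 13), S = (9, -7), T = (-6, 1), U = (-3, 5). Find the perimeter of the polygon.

124

|PQ| = √((-15)² + (-8)²) = √289 = 17
|QR| = √((0)² + (-4)²) = √16 = 4
|RS| = √((-21)² + (-20)²) = √841 = 29
|ST| = √((-15)² + (8)²) = √289 = 17
|TU| = √((3)² + (4)²) = √25 = 5
|UP| = √((48)² + (20)²) = √2704 = 52
Perimeter = 17 + 4 + 29 + 17 + 5 + 52 = 124.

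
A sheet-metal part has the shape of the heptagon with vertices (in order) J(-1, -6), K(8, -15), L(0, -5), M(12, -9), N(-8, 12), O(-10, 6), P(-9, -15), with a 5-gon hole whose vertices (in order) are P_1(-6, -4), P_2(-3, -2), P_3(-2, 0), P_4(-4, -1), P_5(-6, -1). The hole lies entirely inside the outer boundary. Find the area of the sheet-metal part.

228

Outer boundary:
Σ = (63) + (-40) + (60) + (72) + (72) + (204) + (39) = 470
Area = |Σ|/2 = 235.
Hole:
Cross-terms: 0, -4, 2, -2, 18  ⇒  Σ = 14
Area = |Σ|/2 = 7.
Net area = 235 − 7 = 228.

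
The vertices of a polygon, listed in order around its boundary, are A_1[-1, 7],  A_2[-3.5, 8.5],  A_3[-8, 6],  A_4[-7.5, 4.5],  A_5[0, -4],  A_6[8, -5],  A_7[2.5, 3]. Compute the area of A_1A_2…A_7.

95.5

Apply the surveyor's formula: 2A = Σ (x_i·y_{i+1} − x_{i+1}·y_i), indices taken mod 7.
Cross-terms: 16, 47, 9, 30, 32, 36.5, 20.5  ⇒  Σ = 191
Area = |Σ|/2 = 95.5.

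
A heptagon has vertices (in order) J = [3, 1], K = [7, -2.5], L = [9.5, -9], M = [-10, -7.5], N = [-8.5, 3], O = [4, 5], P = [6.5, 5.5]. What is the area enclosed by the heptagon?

Apply Gauss's area formula: 2A = Σ (x_i·y_{i+1} − x_{i+1}·y_i), indices taken mod 7.
J→K: (3)(-2.5) − (7)(1) = -14.5
K→L: (7)(-9) − (9.5)(-2.5) = -39.25
L→M: (9.5)(-7.5) − (-10)(-9) = -161.25
M→N: (-10)(3) − (-8.5)(-7.5) = -93.75
N→O: (-8.5)(5) − (4)(3) = -54.5
O→P: (4)(5.5) − (6.5)(5) = -10.5
P→J: (6.5)(1) − (3)(5.5) = -10
Σ = -383.75
Area = |Σ|/2 = 191.875.

191.875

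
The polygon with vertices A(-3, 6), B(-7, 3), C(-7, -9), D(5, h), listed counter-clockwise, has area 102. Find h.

-3

The doubled signed area Σ (x_i y_{i+1} − x_{i+1} y_i) is linear in h.
With h=0 it equals 192; the coefficient of h is -4 (from the two edges through D).
So -4·h + 192 = 2·102 = 204 ⇒ h = -3.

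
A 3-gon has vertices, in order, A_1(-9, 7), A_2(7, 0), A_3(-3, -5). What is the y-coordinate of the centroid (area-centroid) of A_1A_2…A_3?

2/3

Apply the surveyor's formula. First the cross-terms c_i = x_i·y_{i+1} − x_{i+1}·y_i:
  -49, -35, -66  ⇒  2A = -150, A = -75.
Then Σ (y_i + y_{i+1})·c_i = -300, so ȳ = -300 / (6·(-75)) = 2/3.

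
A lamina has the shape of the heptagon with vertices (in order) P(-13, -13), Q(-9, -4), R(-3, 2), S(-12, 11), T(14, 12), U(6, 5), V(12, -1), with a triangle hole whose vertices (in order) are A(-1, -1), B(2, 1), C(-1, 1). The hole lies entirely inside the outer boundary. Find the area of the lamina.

Outer boundary:
Apply Gauss's area formula: 2A = Σ (x_i·y_{i+1} − x_{i+1}·y_i), indices taken mod 7.
Σ = (-65) + (-30) + (-9) + (-298) + (-2) + (-66) + (-169) = -639
Area = |Σ|/2 = 319.5.
Hole:
A→B: (-1)(1) − (2)(-1) = 1
B→C: (2)(1) − (-1)(1) = 3
C→A: (-1)(-1) − (-1)(1) = 2
Σ = 6
Area = |Σ|/2 = 3.
Net area = 319.5 − 3 = 316.5.

316.5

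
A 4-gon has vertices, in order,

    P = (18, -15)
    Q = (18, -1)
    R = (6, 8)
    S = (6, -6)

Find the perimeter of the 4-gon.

|PQ| = √((0)² + (14)²) = √196 = 14
|QR| = √((-12)² + (9)²) = √225 = 15
|RS| = √((0)² + (-14)²) = √196 = 14
|SP| = √((12)² + (-9)²) = √225 = 15
Perimeter = 14 + 15 + 14 + 15 = 58.

58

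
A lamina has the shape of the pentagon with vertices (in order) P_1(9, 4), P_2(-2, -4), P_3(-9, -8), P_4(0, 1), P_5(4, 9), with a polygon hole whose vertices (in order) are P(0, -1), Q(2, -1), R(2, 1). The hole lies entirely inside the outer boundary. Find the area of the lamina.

Outer boundary:
Apply the shoelace (surveyor's) formula: 2A = Σ (x_i·y_{i+1} − x_{i+1}·y_i), indices taken mod 5.
Cross-terms: -28, -20, -9, -4, -65  ⇒  Σ = -126
Area = |Σ|/2 = 63.
Hole:
Σ = (2) + (4) + (-2) = 4
Area = |Σ|/2 = 2.
Net area = 63 − 2 = 61.

61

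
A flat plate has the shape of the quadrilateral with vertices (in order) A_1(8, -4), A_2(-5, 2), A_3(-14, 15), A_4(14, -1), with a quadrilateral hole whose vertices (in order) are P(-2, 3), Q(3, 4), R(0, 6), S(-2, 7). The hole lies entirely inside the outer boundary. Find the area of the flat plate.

137

Outer boundary:
Apply the shoelace (surveyor's) formula: 2A = Σ (x_i·y_{i+1} − x_{i+1}·y_i), indices taken mod 4.
Σ = (-4) + (-47) + (-196) + (-48) = -295
Area = |Σ|/2 = 147.5.
Hole:
Apply Gauss's area formula: 2A = Σ (x_i·y_{i+1} − x_{i+1}·y_i), indices taken mod 4.
Σ = (-17) + (18) + (12) + (8) = 21
Area = |Σ|/2 = 10.5.
Net area = 147.5 − 10.5 = 137.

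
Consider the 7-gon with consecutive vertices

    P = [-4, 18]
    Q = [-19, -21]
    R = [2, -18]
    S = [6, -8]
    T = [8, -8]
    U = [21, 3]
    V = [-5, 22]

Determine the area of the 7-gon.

Apply Gauss's area formula: 2A = Σ (x_i·y_{i+1} − x_{i+1}·y_i), indices taken mod 7.
Σ = (426) + (384) + (92) + (16) + (192) + (477) + (-2) = 1585
Area = |Σ|/2 = 792.5.

792.5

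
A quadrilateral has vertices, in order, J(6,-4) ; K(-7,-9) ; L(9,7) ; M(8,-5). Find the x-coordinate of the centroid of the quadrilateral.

Apply Gauss's area formula. First the cross-terms c_i = x_i·y_{i+1} − x_{i+1}·y_i:
  -82, 32, -101, -2  ⇒  2A = -153, A = -76.5.
Then Σ (x_i + x_{i+1})·c_i = -1599, so x̄ = -1599 / (6·(-76.5)) = 533/153.

533/153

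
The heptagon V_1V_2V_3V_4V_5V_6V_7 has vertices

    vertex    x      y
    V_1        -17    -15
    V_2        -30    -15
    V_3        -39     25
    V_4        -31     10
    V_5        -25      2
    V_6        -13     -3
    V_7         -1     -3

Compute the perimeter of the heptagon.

126

|V_1V_2| = √((-13)² + (0)²) = √169 = 13
|V_2V_3| = √((-9)² + (40)²) = √1681 = 41
|V_3V_4| = √((8)² + (-15)²) = √289 = 17
|V_4V_5| = √((6)² + (-8)²) = √100 = 10
|V_5V_6| = √((12)² + (-5)²) = √169 = 13
|V_6V_7| = √((12)² + (0)²) = √144 = 12
|V_7V_1| = √((-16)² + (-12)²) = √400 = 20
Perimeter = 13 + 41 + 17 + 10 + 13 + 12 + 20 = 126.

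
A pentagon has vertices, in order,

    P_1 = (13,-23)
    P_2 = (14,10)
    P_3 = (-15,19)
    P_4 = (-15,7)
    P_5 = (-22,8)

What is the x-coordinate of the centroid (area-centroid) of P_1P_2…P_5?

Apply Gauss's area formula. First the cross-terms c_i = x_i·y_{i+1} − x_{i+1}·y_i:
  452, 416, 180, 34, 402  ⇒  2A = 1484, A = 742.
Then Σ (x_i + x_{i+1})·c_i = 1512, so x̄ = 1512 / (6·742) = 18/53.

18/53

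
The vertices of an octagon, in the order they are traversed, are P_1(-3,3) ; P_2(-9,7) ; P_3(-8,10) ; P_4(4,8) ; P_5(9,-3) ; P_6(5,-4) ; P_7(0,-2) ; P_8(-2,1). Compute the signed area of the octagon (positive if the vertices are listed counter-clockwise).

-127

Σ = (6) + (-34) + (-104) + (-84) + (-21) + (-10) + (-4) + (-3) = -254
Signed area = Σ/2 = -127 (negative ⇒ clockwise traversal).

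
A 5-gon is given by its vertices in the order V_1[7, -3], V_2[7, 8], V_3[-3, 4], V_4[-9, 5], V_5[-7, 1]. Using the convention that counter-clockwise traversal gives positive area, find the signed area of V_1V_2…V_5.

95

Apply the shoelace formula: 2A = Σ (x_i·y_{i+1} − x_{i+1}·y_i), indices taken mod 5.
V_1→V_2: (7)(8) − (7)(-3) = 77
V_2→V_3: (7)(4) − (-3)(8) = 52
V_3→V_4: (-3)(5) − (-9)(4) = 21
V_4→V_5: (-9)(1) − (-7)(5) = 26
V_5→V_1: (-7)(-3) − (7)(1) = 14
Σ = 190
Signed area = Σ/2 = 95 (positive ⇒ counter-clockwise traversal).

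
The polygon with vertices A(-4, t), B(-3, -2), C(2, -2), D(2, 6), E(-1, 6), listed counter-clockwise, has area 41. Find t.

3

The doubled signed area Σ (x_i y_{i+1} − x_{i+1} y_i) is linear in t.
With t=0 it equals 76; the coefficient of t is 2 (from the two edges through A).
So 2·t + 76 = 2·41 = 82 ⇒ t = 3.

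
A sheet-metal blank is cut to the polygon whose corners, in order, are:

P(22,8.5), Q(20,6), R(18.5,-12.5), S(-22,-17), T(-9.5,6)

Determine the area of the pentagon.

747.375

P→Q: (22)(6) − (20)(8.5) = -38
Q→R: (20)(-12.5) − (18.5)(6) = -361
R→S: (18.5)(-17) − (-22)(-12.5) = -589.5
S→T: (-22)(6) − (-9.5)(-17) = -293.5
T→P: (-9.5)(8.5) − (22)(6) = -212.75
Σ = -1494.75
Area = |Σ|/2 = 747.375.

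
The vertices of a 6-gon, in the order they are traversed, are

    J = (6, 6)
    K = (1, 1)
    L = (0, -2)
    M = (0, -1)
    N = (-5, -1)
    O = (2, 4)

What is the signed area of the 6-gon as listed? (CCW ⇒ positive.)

-18.5

Apply Gauss's area formula: 2A = Σ (x_i·y_{i+1} − x_{i+1}·y_i), indices taken mod 6.
Σ = (0) + (-2) + (0) + (-5) + (-18) + (-12) = -37
Signed area = Σ/2 = -18.5 (negative ⇒ clockwise traversal).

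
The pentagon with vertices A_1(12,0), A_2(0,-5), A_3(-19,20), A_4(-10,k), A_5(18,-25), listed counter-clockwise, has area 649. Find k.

-19

The doubled signed area Σ (x_i y_{i+1} − x_{i+1} y_i) is linear in k.
With k=0 it equals 595; the coefficient of k is -37 (from the two edges through A_4).
So -37·k + 595 = 2·649 = 1298 ⇒ k = -19.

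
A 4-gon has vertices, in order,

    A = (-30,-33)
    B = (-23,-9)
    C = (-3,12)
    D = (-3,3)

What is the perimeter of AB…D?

108

|AB| = √((7)² + (24)²) = √625 = 25
|BC| = √((20)² + (21)²) = √841 = 29
|CD| = √((0)² + (-9)²) = √81 = 9
|DA| = √((-27)² + (-36)²) = √2025 = 45
Perimeter = 25 + 29 + 9 + 45 = 108.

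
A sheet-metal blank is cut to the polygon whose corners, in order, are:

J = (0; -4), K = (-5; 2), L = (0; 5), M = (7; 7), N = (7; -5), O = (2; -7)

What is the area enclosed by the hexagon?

105.5

Apply the surveyor's formula: 2A = Σ (x_i·y_{i+1} − x_{i+1}·y_i), indices taken mod 6.
Σ = (-20) + (-25) + (-35) + (-84) + (-39) + (-8) = -211
Area = |Σ|/2 = 105.5.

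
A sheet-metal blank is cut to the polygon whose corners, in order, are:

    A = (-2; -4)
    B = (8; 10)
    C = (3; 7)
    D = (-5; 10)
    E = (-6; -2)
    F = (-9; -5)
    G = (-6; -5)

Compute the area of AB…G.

Cross-terms: 12, 26, 65, 70, 12, 15, 14  ⇒  Σ = 214
Area = |Σ|/2 = 107.

107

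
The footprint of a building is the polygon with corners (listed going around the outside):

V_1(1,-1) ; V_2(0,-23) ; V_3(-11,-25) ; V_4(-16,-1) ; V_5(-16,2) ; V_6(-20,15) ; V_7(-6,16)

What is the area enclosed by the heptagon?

Apply the shoelace formula: 2A = Σ (x_i·y_{i+1} − x_{i+1}·y_i), indices taken mod 7.
Σ = (-23) + (-253) + (-389) + (-48) + (-200) + (-230) + (-10) = -1153
Area = |Σ|/2 = 576.5.

576.5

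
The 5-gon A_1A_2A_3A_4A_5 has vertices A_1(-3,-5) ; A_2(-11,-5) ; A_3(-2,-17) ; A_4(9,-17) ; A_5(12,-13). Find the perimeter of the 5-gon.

56

|A_1A_2| = √((-8)² + (0)²) = √64 = 8
|A_2A_3| = √((9)² + (-12)²) = √225 = 15
|A_3A_4| = √((11)² + (0)²) = √121 = 11
|A_4A_5| = √((3)² + (4)²) = √25 = 5
|A_5A_1| = √((-15)² + (8)²) = √289 = 17
Perimeter = 8 + 15 + 11 + 5 + 17 = 56.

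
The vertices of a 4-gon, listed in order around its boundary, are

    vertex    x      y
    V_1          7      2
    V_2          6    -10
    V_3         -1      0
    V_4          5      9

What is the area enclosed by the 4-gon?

Apply the surveyor's formula: 2A = Σ (x_i·y_{i+1} − x_{i+1}·y_i), indices taken mod 4.
Cross-terms: -82, -10, -9, -53  ⇒  Σ = -154
Area = |Σ|/2 = 77.

77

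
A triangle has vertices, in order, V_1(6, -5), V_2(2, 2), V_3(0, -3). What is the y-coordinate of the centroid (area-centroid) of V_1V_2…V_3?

Apply the surveyor's formula. First the cross-terms c_i = x_i·y_{i+1} − x_{i+1}·y_i:
  22, -6, 18  ⇒  2A = 34, A = 17.
Then Σ (y_i + y_{i+1})·c_i = -204, so ȳ = -204 / (6·17) = -2.

-2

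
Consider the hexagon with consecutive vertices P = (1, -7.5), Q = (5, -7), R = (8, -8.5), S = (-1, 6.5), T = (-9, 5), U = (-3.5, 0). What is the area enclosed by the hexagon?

Apply Gauss's area formula: 2A = Σ (x_i·y_{i+1} − x_{i+1}·y_i), indices taken mod 6.
P→Q: (1)(-7) − (5)(-7.5) = 30.5
Q→R: (5)(-8.5) − (8)(-7) = 13.5
R→S: (8)(6.5) − (-1)(-8.5) = 43.5
S→T: (-1)(5) − (-9)(6.5) = 53.5
T→U: (-9)(0) − (-3.5)(5) = 17.5
U→P: (-3.5)(-7.5) − (1)(0) = 26.25
Σ = 184.75
Area = |Σ|/2 = 92.375.

92.375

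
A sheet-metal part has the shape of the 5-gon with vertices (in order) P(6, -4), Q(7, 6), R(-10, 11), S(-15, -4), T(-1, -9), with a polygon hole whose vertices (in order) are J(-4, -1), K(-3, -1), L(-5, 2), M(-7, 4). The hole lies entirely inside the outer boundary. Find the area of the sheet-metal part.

294

Outer boundary:
Apply Gauss's area formula: 2A = Σ (x_i·y_{i+1} − x_{i+1}·y_i), indices taken mod 5.
Σ = (64) + (137) + (205) + (131) + (58) = 595
Area = |Σ|/2 = 297.5.
Hole:
Apply the surveyor's formula: 2A = Σ (x_i·y_{i+1} − x_{i+1}·y_i), indices taken mod 4.
J→K: (-4)(-1) − (-3)(-1) = 1
K→L: (-3)(2) − (-5)(-1) = -11
L→M: (-5)(4) − (-7)(2) = -6
M→J: (-7)(-1) − (-4)(4) = 23
Σ = 7
Area = |Σ|/2 = 3.5.
Net area = 297.5 − 3.5 = 294.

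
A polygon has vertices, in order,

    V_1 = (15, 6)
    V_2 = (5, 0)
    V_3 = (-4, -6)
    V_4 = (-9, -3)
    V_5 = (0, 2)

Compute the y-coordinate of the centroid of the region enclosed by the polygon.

Apply the surveyor's formula. First the cross-terms c_i = x_i·y_{i+1} − x_{i+1}·y_i:
  -30, -30, -42, -18, -30  ⇒  2A = -150, A = -75.
Then Σ (y_i + y_{i+1})·c_i = 156, so ȳ = 156 / (6·(-75)) = -26/75.

-26/75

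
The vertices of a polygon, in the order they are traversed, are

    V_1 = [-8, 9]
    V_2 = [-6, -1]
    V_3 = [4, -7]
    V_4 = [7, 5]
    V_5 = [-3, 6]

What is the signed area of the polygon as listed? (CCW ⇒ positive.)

Apply the shoelace formula: 2A = Σ (x_i·y_{i+1} − x_{i+1}·y_i), indices taken mod 5.
Σ = (62) + (46) + (69) + (57) + (21) = 255
Signed area = Σ/2 = 127.5 (positive ⇒ counter-clockwise traversal).

127.5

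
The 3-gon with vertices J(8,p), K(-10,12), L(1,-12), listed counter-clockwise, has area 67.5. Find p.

-15

The doubled signed area Σ (x_i y_{i+1} − x_{i+1} y_i) is linear in p.
With p=0 it equals 300; the coefficient of p is 11 (from the two edges through J).
So 11·p + 300 = 2·67.5 = 135 ⇒ p = -15.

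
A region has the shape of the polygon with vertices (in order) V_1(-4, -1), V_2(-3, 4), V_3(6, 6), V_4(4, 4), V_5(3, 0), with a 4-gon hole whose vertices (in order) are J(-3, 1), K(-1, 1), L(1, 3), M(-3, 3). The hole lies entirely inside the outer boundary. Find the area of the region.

32

Outer boundary:
Apply the shoelace formula: 2A = Σ (x_i·y_{i+1} − x_{i+1}·y_i), indices taken mod 5.
Cross-terms: -19, -42, 0, -12, -3  ⇒  Σ = -76
Area = |Σ|/2 = 38.
Hole:
Apply Gauss's area formula: 2A = Σ (x_i·y_{i+1} − x_{i+1}·y_i), indices taken mod 4.
Σ = (-2) + (-4) + (12) + (6) = 12
Area = |Σ|/2 = 6.
Net area = 38 − 6 = 32.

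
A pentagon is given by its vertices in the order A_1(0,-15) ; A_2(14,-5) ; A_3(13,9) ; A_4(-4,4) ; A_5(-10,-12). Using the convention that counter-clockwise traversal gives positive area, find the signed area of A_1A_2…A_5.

363.5

Apply the shoelace formula: 2A = Σ (x_i·y_{i+1} − x_{i+1}·y_i), indices taken mod 5.
Cross-terms: 210, 191, 88, 88, 150  ⇒  Σ = 727
Signed area = Σ/2 = 363.5 (positive ⇒ counter-clockwise traversal).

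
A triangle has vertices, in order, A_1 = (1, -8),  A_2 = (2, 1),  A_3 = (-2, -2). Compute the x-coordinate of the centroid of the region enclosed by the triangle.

Apply the surveyor's formula. First the cross-terms c_i = x_i·y_{i+1} − x_{i+1}·y_i:
  17, -2, 18  ⇒  2A = 33, A = 16.5.
Then Σ (x_i + x_{i+1})·c_i = 33, so x̄ = 33 / (6·16.5) = 1/3.

1/3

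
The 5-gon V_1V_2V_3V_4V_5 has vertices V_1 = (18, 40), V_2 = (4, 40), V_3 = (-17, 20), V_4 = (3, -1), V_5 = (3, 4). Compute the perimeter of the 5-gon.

116

|V_1V_2| = √((-14)² + (0)²) = √196 = 14
|V_2V_3| = √((-21)² + (-20)²) = √841 = 29
|V_3V_4| = √((20)² + (-21)²) = √841 = 29
|V_4V_5| = √((0)² + (5)²) = √25 = 5
|V_5V_1| = √((15)² + (36)²) = √1521 = 39
Perimeter = 14 + 29 + 29 + 5 + 39 = 116.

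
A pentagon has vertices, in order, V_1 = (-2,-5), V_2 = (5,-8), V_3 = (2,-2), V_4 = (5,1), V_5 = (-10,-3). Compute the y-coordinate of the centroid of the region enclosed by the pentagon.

-947/294

Apply the surveyor's formula. First the cross-terms c_i = x_i·y_{i+1} − x_{i+1}·y_i:
  41, 6, 12, -5, 44  ⇒  2A = 98, A = 49.
Then Σ (y_i + y_{i+1})·c_i = -947, so ȳ = -947 / (6·49) = -947/294.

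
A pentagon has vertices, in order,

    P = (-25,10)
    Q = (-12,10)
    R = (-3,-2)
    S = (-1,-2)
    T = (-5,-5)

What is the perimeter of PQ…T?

|PQ| = √((13)² + (0)²) = √169 = 13
|QR| = √((9)² + (-12)²) = √225 = 15
|RS| = √((2)² + (0)²) = √4 = 2
|ST| = √((-4)² + (-3)²) = √25 = 5
|TP| = √((-20)² + (15)²) = √625 = 25
Perimeter = 13 + 15 + 2 + 5 + 25 = 60.

60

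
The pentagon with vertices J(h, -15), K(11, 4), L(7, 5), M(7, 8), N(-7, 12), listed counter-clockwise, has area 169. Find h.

The doubled signed area Σ (x_i y_{i+1} − x_{i+1} y_i) is linear in h.
With h=0 it equals 458; the coefficient of h is -8 (from the two edges through J).
So -8·h + 458 = 2·169 = 338 ⇒ h = 15.

15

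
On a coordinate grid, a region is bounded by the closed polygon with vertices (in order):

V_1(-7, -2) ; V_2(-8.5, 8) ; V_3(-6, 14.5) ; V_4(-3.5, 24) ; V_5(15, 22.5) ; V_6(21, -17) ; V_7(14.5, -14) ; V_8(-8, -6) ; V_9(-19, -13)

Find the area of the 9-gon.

858.625

Σ = (-73) + (-75.25) + (-93.25) + (-438.75) + (-727.5) + (-47.5) + (-199) + (-10) + (-53) = -1717.25
Area = |Σ|/2 = 858.625.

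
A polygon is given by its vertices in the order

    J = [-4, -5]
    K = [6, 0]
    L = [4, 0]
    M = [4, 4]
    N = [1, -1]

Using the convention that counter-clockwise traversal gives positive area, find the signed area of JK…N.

Apply the shoelace formula: 2A = Σ (x_i·y_{i+1} − x_{i+1}·y_i), indices taken mod 5.
Cross-terms: 30, 0, 16, -8, -9  ⇒  Σ = 29
Signed area = Σ/2 = 14.5 (positive ⇒ counter-clockwise traversal).

14.5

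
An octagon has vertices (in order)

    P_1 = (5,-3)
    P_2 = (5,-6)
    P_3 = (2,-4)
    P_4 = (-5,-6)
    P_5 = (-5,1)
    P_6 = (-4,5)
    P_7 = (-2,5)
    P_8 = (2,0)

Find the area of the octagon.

Apply the shoelace formula: 2A = Σ (x_i·y_{i+1} − x_{i+1}·y_i), indices taken mod 8.
Σ = (-15) + (-8) + (-32) + (-35) + (-21) + (-10) + (-10) + (-6) = -137
Area = |Σ|/2 = 68.5.

68.5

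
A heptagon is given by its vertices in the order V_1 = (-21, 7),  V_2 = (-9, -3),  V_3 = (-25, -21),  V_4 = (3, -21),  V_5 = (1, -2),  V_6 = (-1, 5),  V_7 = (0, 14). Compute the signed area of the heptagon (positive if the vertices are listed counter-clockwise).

563

Cross-terms: 126, 114, 588, 15, 3, -14, 294  ⇒  Σ = 1126
Signed area = Σ/2 = 563 (positive ⇒ counter-clockwise traversal).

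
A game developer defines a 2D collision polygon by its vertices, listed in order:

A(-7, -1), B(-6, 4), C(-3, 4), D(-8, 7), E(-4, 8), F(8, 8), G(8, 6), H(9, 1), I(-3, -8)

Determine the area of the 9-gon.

Apply the shoelace formula: 2A = Σ (x_i·y_{i+1} − x_{i+1}·y_i), indices taken mod 9.
Σ = (-34) + (-12) + (11) + (-36) + (-96) + (-16) + (-46) + (-69) + (-53) = -351
Area = |Σ|/2 = 175.5.

175.5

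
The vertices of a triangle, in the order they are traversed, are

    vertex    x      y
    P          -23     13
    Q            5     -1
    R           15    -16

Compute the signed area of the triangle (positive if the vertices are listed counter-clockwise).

-140

Apply the shoelace (surveyor's) formula: 2A = Σ (x_i·y_{i+1} − x_{i+1}·y_i), indices taken mod 3.
P→Q: (-23)(-1) − (5)(13) = -42
Q→R: (5)(-16) − (15)(-1) = -65
R→P: (15)(13) − (-23)(-16) = -173
Σ = -280
Signed area = Σ/2 = -140 (negative ⇒ clockwise traversal).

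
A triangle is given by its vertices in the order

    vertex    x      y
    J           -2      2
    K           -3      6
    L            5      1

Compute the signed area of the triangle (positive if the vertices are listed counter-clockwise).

-13.5

J→K: (-2)(6) − (-3)(2) = -6
K→L: (-3)(1) − (5)(6) = -33
L→J: (5)(2) − (-2)(1) = 12
Σ = -27
Signed area = Σ/2 = -13.5 (negative ⇒ clockwise traversal).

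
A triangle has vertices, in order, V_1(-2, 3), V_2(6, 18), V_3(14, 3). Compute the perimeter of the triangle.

|V_1V_2| = √((8)² + (15)²) = √289 = 17
|V_2V_3| = √((8)² + (-15)²) = √289 = 17
|V_3V_1| = √((-16)² + (0)²) = √256 = 16
Perimeter = 17 + 17 + 16 = 50.

50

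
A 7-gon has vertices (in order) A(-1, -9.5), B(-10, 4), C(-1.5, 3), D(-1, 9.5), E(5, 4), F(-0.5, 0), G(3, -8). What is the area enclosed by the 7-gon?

108.125

Σ = (-99) + (-24) + (-11.25) + (-51.5) + (2) + (4) + (-36.5) = -216.25
Area = |Σ|/2 = 108.125.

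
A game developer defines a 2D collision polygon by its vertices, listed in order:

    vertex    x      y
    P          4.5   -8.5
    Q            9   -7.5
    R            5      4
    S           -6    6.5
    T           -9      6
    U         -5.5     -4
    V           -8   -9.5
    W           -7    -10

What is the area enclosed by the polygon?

Apply the shoelace formula: 2A = Σ (x_i·y_{i+1} − x_{i+1}·y_i), indices taken mod 8.
Σ = (42.75) + (73.5) + (56.5) + (22.5) + (69) + (20.25) + (13.5) + (104.5) = 402.5
Area = |Σ|/2 = 201.25.

201.25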